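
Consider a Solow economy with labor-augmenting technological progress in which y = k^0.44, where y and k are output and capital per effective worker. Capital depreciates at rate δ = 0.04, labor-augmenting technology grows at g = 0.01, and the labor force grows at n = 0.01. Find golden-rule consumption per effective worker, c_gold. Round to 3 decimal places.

Break-even investment rate: n + g + δ = 0.01 + 0.01 + 0.04 = 0.06.
Maximizing c = f(k) − (n+g+δ)·k gives f'(k) = n+g+δ, i.e. 0.44·k^(0.44−1) = 0.06, so k_gold = (0.44/0.06)^(1/0.56) ≈ 35.0898.
y_gold = 35.0898^0.44 ≈ 4.7850.
c_gold = y_gold − (n+g+δ)·k_gold = 4.7850 − 0.06·35.0898 ≈ 2.6796.

c_gold ≈ 2.680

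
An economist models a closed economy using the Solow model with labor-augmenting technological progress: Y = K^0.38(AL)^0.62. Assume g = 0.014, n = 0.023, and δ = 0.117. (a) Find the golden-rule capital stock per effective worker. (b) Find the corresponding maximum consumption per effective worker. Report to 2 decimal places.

Break-even investment rate: n + g + δ = 0.023 + 0.014 + 0.117 = 0.154.
Maximizing c = f(k) − (n+g+δ)·k gives f'(k) = n+g+δ, i.e. 0.38·k^(0.38−1) = 0.154, so k_gold = (0.38/0.154)^(1/0.62) ≈ 4.2922.
y_gold = 4.2922^0.38 ≈ 1.7395; c_gold = y_gold − 0.154·k_gold ≈ 1.0785.

(a) k_gold ≈ 4.29; (b) c_gold ≈ 1.08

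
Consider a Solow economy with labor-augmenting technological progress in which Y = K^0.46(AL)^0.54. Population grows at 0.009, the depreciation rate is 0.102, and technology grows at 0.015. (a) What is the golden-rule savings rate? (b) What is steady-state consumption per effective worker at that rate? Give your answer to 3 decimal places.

Capital per effective worker breaks even when investment replaces (n + g + δ)·k; here n + g + δ = 0.126.
For Cobb-Douglas, s_gold equals capital's share: s_gold = 0.46.
Maximizing c = f(k) − (n+g+δ)·k gives f'(k) = n+g+δ, i.e. 0.46·k^(0.46−1) = 0.126, so k_gold = (0.46/0.126)^(1/0.54) ≈ 11.0017.
y_gold = 11.0017^0.46 ≈ 3.0135; c_gold = (1−0.46)·y_gold ≈ 1.6273.

(a) s_gold = 0.460; (b) c_gold ≈ 1.627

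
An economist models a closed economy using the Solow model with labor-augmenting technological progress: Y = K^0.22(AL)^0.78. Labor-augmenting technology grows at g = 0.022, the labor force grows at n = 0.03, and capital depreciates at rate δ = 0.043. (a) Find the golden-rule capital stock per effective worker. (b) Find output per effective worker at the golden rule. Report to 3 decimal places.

(a) k_gold ≈ 2.935; (b) y_gold ≈ 1.267

n + g + δ = 0.03 + 0.022 + 0.043 = 0.095.
Setting f'(k) = n+g+δ gives 0.22·k^(0.22−1) = 0.095, hence k_gold = (0.22/0.095)^(1/0.78) ≈ 2.9347.
y_gold = 2.9347^0.22 ≈ 1.2673.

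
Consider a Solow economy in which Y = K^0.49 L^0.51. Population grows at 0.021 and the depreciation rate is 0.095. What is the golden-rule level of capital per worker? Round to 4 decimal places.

Capital per worker breaks even when investment replaces (n + δ)·k; here n + δ = 0.116.
Setting f'(k) = n+δ gives 0.49·k^(0.49−1) = 0.116, hence k_gold = (0.49/0.116)^(1/0.51) ≈ 16.8631.

k_gold ≈ 16.8631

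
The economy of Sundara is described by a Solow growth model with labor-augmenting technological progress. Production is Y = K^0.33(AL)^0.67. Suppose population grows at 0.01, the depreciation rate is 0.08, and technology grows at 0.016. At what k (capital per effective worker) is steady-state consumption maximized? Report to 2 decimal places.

n + g + δ = 0.01 + 0.016 + 0.08 = 0.106.
Setting f'(k) = n+g+δ gives 0.33·k^(0.33−1) = 0.106, hence k_gold = (0.33/0.106)^(1/0.67) ≈ 5.4467.

k_gold ≈ 5.45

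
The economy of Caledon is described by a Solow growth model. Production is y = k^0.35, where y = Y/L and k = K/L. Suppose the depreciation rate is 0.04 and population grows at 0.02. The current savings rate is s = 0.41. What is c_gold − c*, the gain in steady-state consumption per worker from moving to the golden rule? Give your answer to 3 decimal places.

Δc ≈ 0.019

Break-even investment rate: n + δ = 0.02 + 0.04 = 0.06.
Current steady state (s = 0.41): k* = (0.41/0.06)^(1/0.65) ≈ 19.2331, y* = 19.2331^0.35 ≈ 2.8146, c* = (1−0.41)·2.8146 ≈ 1.6606.
Golden rule sets MPK = n+δ: 0.35·k^(0.35−1) = 0.06, so k_gold = (0.35/0.06)^(1/0.65) ≈ 15.0776.
y_gold = 15.0776^0.35 ≈ 2.5847, c_gold = y_gold − 0.06·k_gold ≈ 1.6801.
Gain: Δc = 1.6801 − 1.6606 ≈ 0.0195.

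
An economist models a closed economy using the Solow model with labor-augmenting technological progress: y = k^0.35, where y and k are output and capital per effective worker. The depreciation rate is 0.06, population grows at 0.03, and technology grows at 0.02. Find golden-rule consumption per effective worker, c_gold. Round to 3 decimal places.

c_gold ≈ 1.212

The effective depreciation rate is n + g + δ = 0.03 + 0.02 + 0.06 = 0.11.
Golden rule sets MPK = n+g+δ: 0.35·k^(0.35−1) = 0.11, so k_gold = (0.35/0.11)^(1/0.65) ≈ 5.9340.
y_gold = 5.9340^0.35 ≈ 1.8650.
c_gold = y_gold − (n+g+δ)·k_gold = 1.8650 − 0.11·5.9340 ≈ 1.2122.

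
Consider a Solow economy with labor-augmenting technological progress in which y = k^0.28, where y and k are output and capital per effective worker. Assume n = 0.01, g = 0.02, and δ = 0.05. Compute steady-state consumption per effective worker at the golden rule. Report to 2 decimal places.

Break-even investment rate: n + g + δ = 0.01 + 0.02 + 0.05 = 0.08.
Golden rule sets MPK = n+g+δ: 0.28·k^(0.28−1) = 0.08, so k_gold = (0.28/0.08)^(1/0.72) ≈ 5.6971.
y_gold = 5.6971^0.28 ≈ 1.6277.
c_gold = y_gold − (n+g+δ)·k_gold = 1.6277 − 0.08·5.6971 ≈ 1.1720.

c_gold ≈ 1.17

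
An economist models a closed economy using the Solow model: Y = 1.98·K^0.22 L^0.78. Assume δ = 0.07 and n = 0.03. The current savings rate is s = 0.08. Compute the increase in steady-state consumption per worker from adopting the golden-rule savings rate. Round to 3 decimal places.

Δc ≈ 0.265

Capital per worker breaks even when investment replaces (n + δ)·k; here n + δ = 0.1.
Current steady state (s = 0.08): k* = (0.08·1.98/0.1)^(1/0.78) ≈ 1.8034, y* = 1.98·1.8034^0.22 ≈ 2.2543, c* = (1−0.08)·2.2543 ≈ 2.0739.
Setting f'(k) = n+δ gives 0.22·1.98·k^(0.22−1) = 0.1, hence k_gold = (0.22·1.98/0.1)^(1/0.78) ≈ 6.5970.
y_gold = 1.98·6.5970^0.22 ≈ 2.9986, c_gold = y_gold − 0.1·k_gold ≈ 2.3389.
Gain: Δc = 2.3389 − 2.0739 ≈ 0.2650.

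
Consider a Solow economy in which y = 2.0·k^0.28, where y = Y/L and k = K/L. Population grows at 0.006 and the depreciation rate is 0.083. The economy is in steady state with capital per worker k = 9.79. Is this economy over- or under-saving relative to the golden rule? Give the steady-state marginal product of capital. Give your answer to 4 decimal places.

The effective depreciation rate is n + δ = 0.006 + 0.083 = 0.089.
MPK = 0.28·2.0·k^(0.28−1) = 0.28·2.0·9.79^(-0.72) ≈ 0.1083.
MPK > 0.089, so the economy is dynamically efficient (under-saving).

under-saving; MPK ≈ 0.1083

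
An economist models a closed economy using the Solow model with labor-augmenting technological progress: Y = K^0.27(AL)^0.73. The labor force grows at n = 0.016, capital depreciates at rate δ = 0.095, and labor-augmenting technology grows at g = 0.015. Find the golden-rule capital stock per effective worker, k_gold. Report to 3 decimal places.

k_gold ≈ 2.841

The effective depreciation rate is n + g + δ = 0.016 + 0.015 + 0.095 = 0.126.
At the golden rule the marginal product of capital equals n+g+δ: 0.27·k^(0.27−1) = 0.126. Solving, k_gold = (0.27/0.126)^(1/0.73) ≈ 2.8406.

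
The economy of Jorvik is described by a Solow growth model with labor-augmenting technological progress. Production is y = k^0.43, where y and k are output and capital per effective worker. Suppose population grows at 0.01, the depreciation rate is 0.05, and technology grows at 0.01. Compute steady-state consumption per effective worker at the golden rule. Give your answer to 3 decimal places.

c_gold ≈ 2.242

n + g + δ = 0.01 + 0.01 + 0.05 = 0.07.
Golden rule sets MPK = n+g+δ: 0.43·k^(0.43−1) = 0.07, so k_gold = (0.43/0.07)^(1/0.57) ≈ 24.1605.
y_gold = 24.1605^0.43 ≈ 3.9331.
c_gold = y_gold − (n+g+δ)·k_gold = 3.9331 − 0.07·24.1605 ≈ 2.2419.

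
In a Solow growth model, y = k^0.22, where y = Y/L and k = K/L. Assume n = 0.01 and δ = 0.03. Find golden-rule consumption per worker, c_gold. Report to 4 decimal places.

n + δ = 0.01 + 0.03 = 0.04.
Golden rule sets MPK = n+δ: 0.22·k^(0.22−1) = 0.04, so k_gold = (0.22/0.04)^(1/0.78) ≈ 8.8958.
y_gold = 8.8958^0.22 ≈ 1.6174.
c_gold = y_gold − (n+δ)·k_gold = 1.6174 − 0.04·8.8958 ≈ 1.2616.

c_gold ≈ 1.2616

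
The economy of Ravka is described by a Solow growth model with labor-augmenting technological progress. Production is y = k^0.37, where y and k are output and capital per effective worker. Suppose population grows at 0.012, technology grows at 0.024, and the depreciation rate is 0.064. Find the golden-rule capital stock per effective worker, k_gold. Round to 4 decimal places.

Capital per effective worker breaks even when investment replaces (n + g + δ)·k; here n + g + δ = 0.1.
Golden rule sets MPK = n+g+δ: 0.37·k^(0.37−1) = 0.1, so k_gold = (0.37/0.1)^(1/0.63) ≈ 7.9782.

k_gold ≈ 7.9782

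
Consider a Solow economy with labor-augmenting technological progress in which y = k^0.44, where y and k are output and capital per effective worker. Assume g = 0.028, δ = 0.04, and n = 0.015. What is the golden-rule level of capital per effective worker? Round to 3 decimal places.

k_gold ≈ 19.657

Break-even investment rate: n + g + δ = 0.015 + 0.028 + 0.04 = 0.083.
At the golden rule the marginal product of capital equals n+g+δ: 0.44·k^(0.44−1) = 0.083. Solving, k_gold = (0.44/0.083)^(1/0.56) ≈ 19.6574.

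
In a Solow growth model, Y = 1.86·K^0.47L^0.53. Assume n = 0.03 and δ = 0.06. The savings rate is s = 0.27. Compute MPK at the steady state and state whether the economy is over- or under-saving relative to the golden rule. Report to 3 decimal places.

The effective depreciation rate is n + δ = 0.03 + 0.06 = 0.09.
Steady-state k*: s·A·k^0.47 = 0.09·k gives k* = (0.27·1.86/0.09)^(1/0.53) ≈ 25.6297.
MPK = 0.47·1.86·25.6297^(-0.53) ≈ 0.1567.
MPK > n+δ = 0.09, so the economy is dynamically efficient (under-saving).

under-saving; MPK ≈ 0.157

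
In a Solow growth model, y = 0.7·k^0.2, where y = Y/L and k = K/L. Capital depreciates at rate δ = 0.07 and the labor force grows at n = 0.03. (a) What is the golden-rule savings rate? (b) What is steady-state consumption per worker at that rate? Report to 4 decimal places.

(a) s_gold = 0.2000; (b) c_gold ≈ 0.6091

Capital per worker breaks even when investment replaces (n + δ)·k; here n + δ = 0.1.
For Cobb-Douglas, s_gold equals capital's share: s_gold = 0.2.
Maximizing c = f(k) − (n+δ)·k gives f'(k) = n+δ, i.e. 0.2·0.7·k^(0.2−1) = 0.1, so k_gold = (0.2·0.7/0.1)^(1/0.8) ≈ 1.5229.
y_gold = 0.7·1.5229^0.2 ≈ 0.7614; c_gold = (1−0.2)·y_gold ≈ 0.6091.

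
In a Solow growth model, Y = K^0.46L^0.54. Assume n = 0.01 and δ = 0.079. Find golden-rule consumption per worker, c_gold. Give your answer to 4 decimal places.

c_gold ≈ 2.1882

Break-even investment rate: n + δ = 0.01 + 0.079 = 0.089.
Maximizing c = f(k) − (n+δ)·k gives f'(k) = n+δ, i.e. 0.46·k^(0.46−1) = 0.089, so k_gold = (0.46/0.089)^(1/0.54) ≈ 20.9436.
y_gold = 20.9436^0.46 ≈ 4.0521.
c_gold = y_gold − (n+δ)·k_gold = 4.0521 − 0.089·20.9436 ≈ 2.1882.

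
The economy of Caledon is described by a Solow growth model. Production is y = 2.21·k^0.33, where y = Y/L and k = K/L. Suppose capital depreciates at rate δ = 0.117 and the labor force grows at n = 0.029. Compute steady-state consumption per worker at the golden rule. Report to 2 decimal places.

The effective depreciation rate is n + δ = 0.029 + 0.117 = 0.146.
At the golden rule the marginal product of capital equals n+δ: 0.33·2.21·k^(0.33−1) = 0.146. Solving, k_gold = (0.33·2.21/0.146)^(1/0.67) ≈ 11.0311.
y_gold = 2.21·11.0311^0.33 ≈ 4.8804.
c_gold = y_gold − (n+δ)·k_gold = 4.8804 − 0.146·11.0311 ≈ 3.2699.

c_gold ≈ 3.27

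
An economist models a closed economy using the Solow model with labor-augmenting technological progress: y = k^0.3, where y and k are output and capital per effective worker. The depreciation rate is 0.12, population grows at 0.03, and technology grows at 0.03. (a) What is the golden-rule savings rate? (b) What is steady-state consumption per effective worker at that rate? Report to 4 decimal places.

n + g + δ = 0.03 + 0.03 + 0.12 = 0.18.
For Cobb-Douglas, s_gold equals capital's share: s_gold = 0.3.
Setting f'(k) = n+g+δ gives 0.3·k^(0.3−1) = 0.18, hence k_gold = (0.3/0.18)^(1/0.7) ≈ 2.0746.
y_gold = 2.0746^0.3 ≈ 1.2447; c_gold = (1−0.3)·y_gold ≈ 0.8713.

(a) s_gold = 0.3000; (b) c_gold ≈ 0.8713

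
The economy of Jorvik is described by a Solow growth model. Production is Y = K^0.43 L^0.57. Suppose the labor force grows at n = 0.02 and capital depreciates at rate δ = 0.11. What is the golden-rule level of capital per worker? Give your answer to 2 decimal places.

k_gold ≈ 8.16

n + δ = 0.02 + 0.11 = 0.13.
Maximizing c = f(k) − (n+δ)·k gives f'(k) = n+δ, i.e. 0.43·k^(0.43−1) = 0.13, so k_gold = (0.43/0.13)^(1/0.57) ≈ 8.1554.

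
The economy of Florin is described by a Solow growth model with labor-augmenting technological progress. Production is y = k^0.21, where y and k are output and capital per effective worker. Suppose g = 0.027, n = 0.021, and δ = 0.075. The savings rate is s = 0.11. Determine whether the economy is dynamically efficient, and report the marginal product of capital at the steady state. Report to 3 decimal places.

Break-even investment rate: n + g + δ = 0.021 + 0.027 + 0.075 = 0.123.
Steady-state k*: s·k^0.21 = 0.123·k gives k* = (0.11/0.123)^(1/0.79) ≈ 0.8681.
MPK = 0.21·0.8681^(-0.79) ≈ 0.2348.
MPK > n+g+δ = 0.123, so the economy is dynamically efficient (under-saving).

dynamically efficient; MPK ≈ 0.235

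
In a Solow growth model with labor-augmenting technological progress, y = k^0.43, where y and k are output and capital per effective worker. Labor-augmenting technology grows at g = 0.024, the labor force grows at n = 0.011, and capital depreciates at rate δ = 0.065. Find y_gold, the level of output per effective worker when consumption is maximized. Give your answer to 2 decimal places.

Break-even investment rate: n + g + δ = 0.011 + 0.024 + 0.065 = 0.1.
Setting f'(k) = n+g+δ gives 0.43·k^(0.43−1) = 0.1, hence k_gold = (0.43/0.1)^(1/0.57) ≈ 12.9225.
Output: y_gold = k_gold^0.43 = 12.9225^0.43 ≈ 3.0052.

y_gold ≈ 3.01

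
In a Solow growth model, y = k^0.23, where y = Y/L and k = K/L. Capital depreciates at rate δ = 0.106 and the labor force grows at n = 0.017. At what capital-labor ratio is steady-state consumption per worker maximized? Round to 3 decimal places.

n + δ = 0.017 + 0.106 = 0.123.
At the golden rule the marginal product of capital equals n+δ: 0.23·k^(0.23−1) = 0.123. Solving, k_gold = (0.23/0.123)^(1/0.77) ≈ 2.2543.

k_gold ≈ 2.254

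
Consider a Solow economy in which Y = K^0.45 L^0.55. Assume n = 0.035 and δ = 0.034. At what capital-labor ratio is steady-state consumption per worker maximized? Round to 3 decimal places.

k_gold ≈ 30.246

Capital per worker breaks even when investment replaces (n + δ)·k; here n + δ = 0.069.
Maximizing c = f(k) − (n+δ)·k gives f'(k) = n+δ, i.e. 0.45·k^(0.45−1) = 0.069, so k_gold = (0.45/0.069)^(1/0.55) ≈ 30.2455.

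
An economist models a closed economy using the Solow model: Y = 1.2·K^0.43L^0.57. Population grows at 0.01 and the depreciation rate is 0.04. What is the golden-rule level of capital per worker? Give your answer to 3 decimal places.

n + δ = 0.01 + 0.04 = 0.05.
Golden rule sets MPK = n+δ: 0.43·1.2·k^(0.43−1) = 0.05, so k_gold = (0.43·1.2/0.05)^(1/0.57) ≈ 60.0324.

k_gold ≈ 60.032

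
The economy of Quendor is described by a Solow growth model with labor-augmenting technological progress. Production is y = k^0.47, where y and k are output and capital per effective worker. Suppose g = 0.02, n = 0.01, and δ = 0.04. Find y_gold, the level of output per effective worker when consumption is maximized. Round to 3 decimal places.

y_gold ≈ 5.412

The effective depreciation rate is n + g + δ = 0.01 + 0.02 + 0.04 = 0.07.
Setting f'(k) = n+g+δ gives 0.47·k^(0.47−1) = 0.07, hence k_gold = (0.47/0.07)^(1/0.53) ≈ 36.3393.
Output: y_gold = k_gold^0.47 = 36.3393^0.47 ≈ 5.4122.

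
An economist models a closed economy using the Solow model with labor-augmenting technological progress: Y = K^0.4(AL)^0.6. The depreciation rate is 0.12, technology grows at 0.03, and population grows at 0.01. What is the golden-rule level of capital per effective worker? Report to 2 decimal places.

Capital per effective worker breaks even when investment replaces (n + g + δ)·k; here n + g + δ = 0.16.
At the golden rule the marginal product of capital equals n+g+δ: 0.4·k^(0.4−1) = 0.16. Solving, k_gold = (0.4/0.16)^(1/0.6) ≈ 4.6050.

k_gold ≈ 4.61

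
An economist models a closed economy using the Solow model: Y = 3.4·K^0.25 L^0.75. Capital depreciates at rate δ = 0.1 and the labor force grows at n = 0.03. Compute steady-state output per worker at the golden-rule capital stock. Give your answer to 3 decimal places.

Break-even investment rate: n + δ = 0.03 + 0.1 = 0.13.
Maximizing c = f(k) − (n+δ)·k gives f'(k) = n+δ, i.e. 0.25·3.4·k^(0.25−1) = 0.13, so k_gold = (0.25·3.4/0.13)^(1/0.75) ≈ 12.2265.
Output: y_gold = 3.4·k_gold^0.25 = 3.4·12.2265^0.25 ≈ 6.3578.

y_gold ≈ 6.358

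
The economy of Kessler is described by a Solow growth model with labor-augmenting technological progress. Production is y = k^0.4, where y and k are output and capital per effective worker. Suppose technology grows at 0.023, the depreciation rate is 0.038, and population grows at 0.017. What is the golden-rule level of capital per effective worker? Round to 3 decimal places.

The effective depreciation rate is n + g + δ = 0.017 + 0.023 + 0.038 = 0.078.
Maximizing c = f(k) − (n+g+δ)·k gives f'(k) = n+g+δ, i.e. 0.4·k^(0.4−1) = 0.078, so k_gold = (0.4/0.078)^(1/0.6) ≈ 15.2502.

k_gold ≈ 15.250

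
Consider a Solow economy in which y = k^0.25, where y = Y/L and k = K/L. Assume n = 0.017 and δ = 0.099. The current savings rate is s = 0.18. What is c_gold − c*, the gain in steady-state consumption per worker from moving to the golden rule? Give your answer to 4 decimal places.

The effective depreciation rate is n + δ = 0.017 + 0.099 = 0.116.
Current steady state (s = 0.18): k* = (0.18/0.116)^(1/0.75) ≈ 1.7965, y* = 1.7965^0.25 ≈ 1.1577, c* = (1−0.18)·1.1577 ≈ 0.9493.
Maximizing c = f(k) − (n+δ)·k gives f'(k) = n+δ, i.e. 0.25·k^(0.25−1) = 0.116, so k_gold = (0.25/0.116)^(1/0.75) ≈ 2.7838.
y_gold = 2.7838^0.25 ≈ 1.2917, c_gold = y_gold − 0.116·k_gold ≈ 0.9688.
Gain: Δc = 0.9688 − 0.9493 ≈ 0.0194.

Δc ≈ 0.0194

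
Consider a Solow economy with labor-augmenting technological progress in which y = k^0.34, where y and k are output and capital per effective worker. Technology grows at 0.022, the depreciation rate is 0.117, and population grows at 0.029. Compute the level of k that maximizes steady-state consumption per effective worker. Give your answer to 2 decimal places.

Capital per effective worker breaks even when investment replaces (n + g + δ)·k; here n + g + δ = 0.168.
Golden rule sets MPK = n+g+δ: 0.34·k^(0.34−1) = 0.168, so k_gold = (0.34/0.168)^(1/0.66) ≈ 2.9100.

k_gold ≈ 2.91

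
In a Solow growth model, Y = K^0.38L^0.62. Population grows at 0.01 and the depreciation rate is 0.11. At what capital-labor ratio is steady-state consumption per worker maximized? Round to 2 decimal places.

n + δ = 0.01 + 0.11 = 0.12.
At the golden rule the marginal product of capital equals n+δ: 0.38·k^(0.38−1) = 0.12. Solving, k_gold = (0.38/0.12)^(1/0.62) ≈ 6.4183.

k_gold ≈ 6.42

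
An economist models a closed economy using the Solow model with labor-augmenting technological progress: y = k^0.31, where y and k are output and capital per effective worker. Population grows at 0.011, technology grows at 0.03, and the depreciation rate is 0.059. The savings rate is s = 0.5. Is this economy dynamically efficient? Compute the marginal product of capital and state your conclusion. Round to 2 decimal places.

dynamically inefficient; MPK ≈ 0.06

The effective depreciation rate is n + g + δ = 0.011 + 0.03 + 0.059 = 0.1.
Steady-state k*: s·k^0.31 = 0.1·k gives k* = (0.5/0.1)^(1/0.69) ≈ 10.3039.
MPK = 0.31·10.3039^(-0.69) ≈ 0.0620.
MPK < n+g+δ = 0.1, so the economy is dynamically inefficient (over-saving).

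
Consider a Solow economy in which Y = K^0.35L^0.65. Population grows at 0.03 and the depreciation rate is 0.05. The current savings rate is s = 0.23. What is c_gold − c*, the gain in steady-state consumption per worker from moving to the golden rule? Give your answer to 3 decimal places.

Δc ≈ 0.079

Capital per worker breaks even when investment replaces (n + δ)·k; here n + δ = 0.08.
Current steady state (s = 0.23): k* = (0.23/0.08)^(1/0.65) ≈ 5.0769, y* = 5.0769^0.35 ≈ 1.7659, c* = (1−0.23)·1.7659 ≈ 1.3597.
Golden rule sets MPK = n+δ: 0.35·k^(0.35−1) = 0.08, so k_gold = (0.35/0.08)^(1/0.65) ≈ 9.6855.
y_gold = 9.6855^0.35 ≈ 2.2138, c_gold = y_gold − 0.08·k_gold ≈ 1.4390.
Gain: Δc = 1.4390 − 1.3597 ≈ 0.0793.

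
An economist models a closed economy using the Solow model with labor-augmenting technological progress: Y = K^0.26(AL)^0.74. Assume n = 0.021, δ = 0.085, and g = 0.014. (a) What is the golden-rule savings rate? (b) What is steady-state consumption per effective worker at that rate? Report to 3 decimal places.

n + g + δ = 0.021 + 0.014 + 0.085 = 0.12.
For Cobb-Douglas, s_gold equals capital's share: s_gold = 0.26.
Setting f'(k) = n+g+δ gives 0.26·k^(0.26−1) = 0.12, hence k_gold = (0.26/0.12)^(1/0.74) ≈ 2.8430.
y_gold = 2.8430^0.26 ≈ 1.3121; c_gold = (1−0.26)·y_gold ≈ 0.9710.

(a) s_gold = 0.260; (b) c_gold ≈ 0.971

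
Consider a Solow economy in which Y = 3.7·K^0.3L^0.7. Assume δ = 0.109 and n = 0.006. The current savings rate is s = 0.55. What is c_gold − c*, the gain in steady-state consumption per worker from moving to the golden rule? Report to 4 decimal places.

Δc ≈ 1.1391

The effective depreciation rate is n + δ = 0.006 + 0.109 = 0.115.
Current steady state (s = 0.55): k* = (0.55·3.7/0.115)^(1/0.7) ≈ 60.6271, y* = 3.7·60.6271^0.3 ≈ 12.6766, c* = (1−0.55)·12.6766 ≈ 5.7045.
At the golden rule the marginal product of capital equals n+δ: 0.3·3.7·k^(0.3−1) = 0.115. Solving, k_gold = (0.3·3.7/0.115)^(1/0.7) ≈ 25.5039.
y_gold = 3.7·25.5039^0.3 ≈ 9.7765, c_gold = y_gold − 0.115·k_gold ≈ 6.8436.
Gain: Δc = 6.8436 − 5.7045 ≈ 1.1391.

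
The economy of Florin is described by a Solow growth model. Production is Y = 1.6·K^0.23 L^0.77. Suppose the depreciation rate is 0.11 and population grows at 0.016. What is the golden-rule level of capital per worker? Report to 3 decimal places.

k_gold ≈ 4.023

The effective depreciation rate is n + δ = 0.016 + 0.11 = 0.126.
Setting f'(k) = n+δ gives 0.23·1.6·k^(0.23−1) = 0.126, hence k_gold = (0.23·1.6/0.126)^(1/0.77) ≈ 4.0227.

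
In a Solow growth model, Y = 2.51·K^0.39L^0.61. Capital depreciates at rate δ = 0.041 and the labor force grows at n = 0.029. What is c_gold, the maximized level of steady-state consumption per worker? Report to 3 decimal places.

Capital per worker breaks even when investment replaces (n + δ)·k; here n + δ = 0.07.
At the golden rule the marginal product of capital equals n+δ: 0.39·2.51·k^(0.39−1) = 0.07. Solving, k_gold = (0.39·2.51/0.07)^(1/0.61) ≈ 75.5264.
y_gold = 2.51·75.5264^0.39 ≈ 13.5560.
c_gold = y_gold − (n+δ)·k_gold = 13.5560 − 0.07·75.5264 ≈ 8.2692.

c_gold ≈ 8.269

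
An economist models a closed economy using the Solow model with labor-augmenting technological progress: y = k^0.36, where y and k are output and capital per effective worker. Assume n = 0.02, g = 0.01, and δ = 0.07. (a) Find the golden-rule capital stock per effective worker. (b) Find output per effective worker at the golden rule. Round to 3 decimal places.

The effective depreciation rate is n + g + δ = 0.02 + 0.01 + 0.07 = 0.1.
At the golden rule the marginal product of capital equals n+g+δ: 0.36·k^(0.36−1) = 0.1. Solving, k_gold = (0.36/0.1)^(1/0.64) ≈ 7.3998.
y_gold = 7.3998^0.36 ≈ 2.0555.

(a) k_gold ≈ 7.400; (b) y_gold ≈ 2.056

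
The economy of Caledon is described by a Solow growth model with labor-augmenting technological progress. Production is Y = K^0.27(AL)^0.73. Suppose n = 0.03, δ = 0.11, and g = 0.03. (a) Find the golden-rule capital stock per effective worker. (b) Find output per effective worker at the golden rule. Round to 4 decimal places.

(a) k_gold ≈ 1.8846; (b) y_gold ≈ 1.1866

Break-even investment rate: n + g + δ = 0.03 + 0.03 + 0.11 = 0.17.
Setting f'(k) = n+g+δ gives 0.27·k^(0.27−1) = 0.17, hence k_gold = (0.27/0.17)^(1/0.73) ≈ 1.8846.
y_gold = 1.8846^0.27 ≈ 1.1866.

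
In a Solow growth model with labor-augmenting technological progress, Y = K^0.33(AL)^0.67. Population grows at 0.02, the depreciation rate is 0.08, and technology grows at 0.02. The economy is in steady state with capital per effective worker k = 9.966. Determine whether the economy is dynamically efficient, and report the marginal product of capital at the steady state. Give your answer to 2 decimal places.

The effective depreciation rate is n + g + δ = 0.02 + 0.02 + 0.08 = 0.12.
MPK = 0.33·k^(0.33−1) = 0.33·9.966^(-0.67) ≈ 0.0707.
MPK < 0.12, so the economy is dynamically inefficient (over-saving).

dynamically inefficient; MPK ≈ 0.07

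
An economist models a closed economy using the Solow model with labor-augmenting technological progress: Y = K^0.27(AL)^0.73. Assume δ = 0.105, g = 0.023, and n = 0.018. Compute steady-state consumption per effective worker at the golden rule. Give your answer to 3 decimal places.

Capital per effective worker breaks even when investment replaces (n + g + δ)·k; here n + g + δ = 0.146.
Golden rule sets MPK = n+g+δ: 0.27·k^(0.27−1) = 0.146, so k_gold = (0.27/0.146)^(1/0.73) ≈ 2.3215.
y_gold = 2.3215^0.27 ≈ 1.2553.
c_gold = y_gold − (n+g+δ)·k_gold = 1.2553 − 0.146·2.3215 ≈ 0.9164.

c_gold ≈ 0.916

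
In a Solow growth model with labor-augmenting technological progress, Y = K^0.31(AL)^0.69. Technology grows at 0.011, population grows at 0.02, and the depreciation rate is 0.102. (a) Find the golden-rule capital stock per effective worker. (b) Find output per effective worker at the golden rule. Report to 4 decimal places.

(a) k_gold ≈ 3.4090; (b) y_gold ≈ 1.4626

n + g + δ = 0.02 + 0.011 + 0.102 = 0.133.
Golden rule sets MPK = n+g+δ: 0.31·k^(0.31−1) = 0.133, so k_gold = (0.31/0.133)^(1/0.69) ≈ 3.4090.
y_gold = 3.4090^0.31 ≈ 1.4626.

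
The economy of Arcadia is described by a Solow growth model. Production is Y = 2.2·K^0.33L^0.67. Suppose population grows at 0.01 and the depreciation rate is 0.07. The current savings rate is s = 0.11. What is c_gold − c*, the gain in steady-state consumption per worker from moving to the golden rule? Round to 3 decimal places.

Δc ≈ 0.990

Capital per worker breaks even when investment replaces (n + δ)·k; here n + δ = 0.08.
Current steady state (s = 0.11): k* = (0.11·2.2/0.08)^(1/0.67) ≈ 5.2180, y* = 2.2·5.2180^0.33 ≈ 3.7949, c* = (1−0.11)·3.7949 ≈ 3.3774.
Golden rule sets MPK = n+δ: 0.33·2.2·k^(0.33−1) = 0.08, so k_gold = (0.33·2.2/0.08)^(1/0.67) ≈ 26.8919.
y_gold = 2.2·26.8919^0.33 ≈ 6.5193, c_gold = y_gold − 0.08·k_gold ≈ 4.3679.
Gain: Δc = 4.3679 − 3.3774 ≈ 0.9905.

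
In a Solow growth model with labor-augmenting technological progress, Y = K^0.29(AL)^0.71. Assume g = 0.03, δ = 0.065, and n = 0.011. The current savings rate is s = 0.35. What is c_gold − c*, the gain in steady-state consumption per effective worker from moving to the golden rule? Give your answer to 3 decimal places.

Δc ≈ 0.012

n + g + δ = 0.011 + 0.03 + 0.065 = 0.106.
Current steady state (s = 0.35): k* = (0.35/0.106)^(1/0.71) ≈ 5.3784, y* = 5.3784^0.29 ≈ 1.6289, c* = (1−0.35)·1.6289 ≈ 1.0588.
Golden rule sets MPK = n+g+δ: 0.29·k^(0.29−1) = 0.106, so k_gold = (0.29/0.106)^(1/0.71) ≈ 4.1269.
y_gold = 4.1269^0.29 ≈ 1.5084, c_gold = y_gold − 0.106·k_gold ≈ 1.0710.
Gain: Δc = 1.0710 − 1.0588 ≈ 0.0122.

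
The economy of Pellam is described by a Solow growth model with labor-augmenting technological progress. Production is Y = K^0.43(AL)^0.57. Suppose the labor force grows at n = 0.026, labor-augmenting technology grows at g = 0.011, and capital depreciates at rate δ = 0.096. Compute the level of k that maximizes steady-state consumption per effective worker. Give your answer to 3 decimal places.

k_gold ≈ 7.835

n + g + δ = 0.026 + 0.011 + 0.096 = 0.133.
At the golden rule the marginal product of capital equals n+g+δ: 0.43·k^(0.43−1) = 0.133. Solving, k_gold = (0.43/0.133)^(1/0.57) ≈ 7.8355.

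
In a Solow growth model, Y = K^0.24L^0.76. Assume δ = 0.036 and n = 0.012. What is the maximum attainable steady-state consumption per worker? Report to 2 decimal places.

c_gold ≈ 1.26

The effective depreciation rate is n + δ = 0.012 + 0.036 = 0.048.
At the golden rule the marginal product of capital equals n+δ: 0.24·k^(0.24−1) = 0.048. Solving, k_gold = (0.24/0.048)^(1/0.76) ≈ 8.3118.
y_gold = 8.3118^0.24 ≈ 1.6624.
c_gold = y_gold − (n+δ)·k_gold = 1.6624 − 0.048·8.3118 ≈ 1.2634.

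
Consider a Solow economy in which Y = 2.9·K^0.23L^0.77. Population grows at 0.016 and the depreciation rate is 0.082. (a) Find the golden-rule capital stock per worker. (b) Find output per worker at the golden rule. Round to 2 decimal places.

The effective depreciation rate is n + δ = 0.016 + 0.082 = 0.098.
At the golden rule the marginal product of capital equals n+δ: 0.23·2.9·k^(0.23−1) = 0.098. Solving, k_gold = (0.23·2.9/0.098)^(1/0.77) ≈ 12.0695.
y_gold = 2.9·12.0695^0.23 ≈ 5.1426.

(a) k_gold ≈ 12.07; (b) y_gold ≈ 5.14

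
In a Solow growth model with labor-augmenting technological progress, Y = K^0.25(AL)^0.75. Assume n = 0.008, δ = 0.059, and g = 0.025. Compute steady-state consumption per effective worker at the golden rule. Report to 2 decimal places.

n + g + δ = 0.008 + 0.025 + 0.059 = 0.092.
At the golden rule the marginal product of capital equals n+g+δ: 0.25·k^(0.25−1) = 0.092. Solving, k_gold = (0.25/0.092)^(1/0.75) ≈ 3.7920.
y_gold = 3.7920^0.25 ≈ 1.3955.
c_gold = y_gold − (n+g+δ)·k_gold = 1.3955 − 0.092·3.7920 ≈ 1.0466.

c_gold ≈ 1.05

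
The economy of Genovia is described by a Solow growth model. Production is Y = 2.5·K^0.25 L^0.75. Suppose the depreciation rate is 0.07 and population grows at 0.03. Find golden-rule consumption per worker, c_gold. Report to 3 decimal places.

c_gold ≈ 3.454

n + δ = 0.03 + 0.07 = 0.1.
Maximizing c = f(k) − (n+δ)·k gives f'(k) = n+δ, i.e. 0.25·2.5·k^(0.25−1) = 0.1, so k_gold = (0.25·2.5/0.1)^(1/0.75) ≈ 11.5126.
y_gold = 2.5·11.5126^0.25 ≈ 4.6050.
c_gold = y_gold − (n+δ)·k_gold = 4.6050 − 0.1·11.5126 ≈ 3.4538.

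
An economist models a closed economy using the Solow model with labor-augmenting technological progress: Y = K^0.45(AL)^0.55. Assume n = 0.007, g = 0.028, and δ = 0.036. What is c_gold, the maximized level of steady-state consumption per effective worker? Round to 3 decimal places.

Capital per effective worker breaks even when investment replaces (n + g + δ)·k; here n + g + δ = 0.071.
Maximizing c = f(k) − (n+g+δ)·k gives f'(k) = n+g+δ, i.e. 0.45·k^(0.45−1) = 0.071, so k_gold = (0.45/0.071)^(1/0.55) ≈ 28.7143.
y_gold = 28.7143^0.45 ≈ 4.5305.
c_gold = y_gold − (n+g+δ)·k_gold = 4.5305 − 0.071·28.7143 ≈ 2.4918.

c_gold ≈ 2.492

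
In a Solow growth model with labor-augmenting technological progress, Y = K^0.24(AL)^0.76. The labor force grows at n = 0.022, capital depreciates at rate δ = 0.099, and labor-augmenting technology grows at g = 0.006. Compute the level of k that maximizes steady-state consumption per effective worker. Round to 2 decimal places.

Capital per effective worker breaks even when investment replaces (n + g + δ)·k; here n + g + δ = 0.127.
Maximizing c = f(k) − (n+g+δ)·k gives f'(k) = n+g+δ, i.e. 0.24·k^(0.24−1) = 0.127, so k_gold = (0.24/0.127)^(1/0.76) ≈ 2.3104.

k_gold ≈ 2.31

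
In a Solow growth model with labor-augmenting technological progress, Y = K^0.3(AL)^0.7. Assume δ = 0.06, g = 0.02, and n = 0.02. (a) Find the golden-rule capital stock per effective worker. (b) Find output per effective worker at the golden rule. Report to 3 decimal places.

(a) k_gold ≈ 4.804; (b) y_gold ≈ 1.601

n + g + δ = 0.02 + 0.02 + 0.06 = 0.1.
Maximizing c = f(k) − (n+g+δ)·k gives f'(k) = n+g+δ, i.e. 0.3·k^(0.3−1) = 0.1, so k_gold = (0.3/0.1)^(1/0.7) ≈ 4.8040.
y_gold = 4.8040^0.3 ≈ 1.6013.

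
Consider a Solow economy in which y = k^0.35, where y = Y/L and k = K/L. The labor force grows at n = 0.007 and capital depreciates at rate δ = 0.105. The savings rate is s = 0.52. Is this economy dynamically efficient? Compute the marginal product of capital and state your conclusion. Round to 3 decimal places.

dynamically inefficient; MPK ≈ 0.075

The effective depreciation rate is n + δ = 0.007 + 0.105 = 0.112.
Steady-state k*: s·k^0.35 = 0.112·k gives k* = (0.52/0.112)^(1/0.65) ≈ 10.6126.
MPK = 0.35·10.6126^(-0.65) ≈ 0.0754.
MPK < n+δ = 0.112, so the economy is dynamically inefficient (over-saving).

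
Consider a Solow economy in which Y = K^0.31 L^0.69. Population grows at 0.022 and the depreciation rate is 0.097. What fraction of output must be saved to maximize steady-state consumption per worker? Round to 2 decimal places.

s_gold = 0.31

Break-even investment rate: n + δ = 0.022 + 0.097 = 0.119.
At the golden rule MPK = n+δ, and in any Cobb-Douglas steady state s = (n+δ)·k/y = MPK·k/y = capital's share 0.31.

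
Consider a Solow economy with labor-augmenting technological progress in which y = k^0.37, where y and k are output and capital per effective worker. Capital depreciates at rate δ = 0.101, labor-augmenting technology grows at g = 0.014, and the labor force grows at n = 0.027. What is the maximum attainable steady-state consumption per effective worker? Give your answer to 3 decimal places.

c_gold ≈ 1.106

n + g + δ = 0.027 + 0.014 + 0.101 = 0.142.
Golden rule sets MPK = n+g+δ: 0.37·k^(0.37−1) = 0.142, so k_gold = (0.37/0.142)^(1/0.63) ≈ 4.5728.
y_gold = 4.5728^0.37 ≈ 1.7550.
c_gold = y_gold − (n+g+δ)·k_gold = 1.7550 − 0.142·4.5728 ≈ 1.1056.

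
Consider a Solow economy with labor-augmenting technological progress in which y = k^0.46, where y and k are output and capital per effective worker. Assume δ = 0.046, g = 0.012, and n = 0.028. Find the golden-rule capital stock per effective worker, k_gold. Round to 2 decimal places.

n + g + δ = 0.028 + 0.012 + 0.046 = 0.086.
Setting f'(k) = n+g+δ gives 0.46·k^(0.46−1) = 0.086, hence k_gold = (0.46/0.086)^(1/0.54) ≈ 22.3166.

k_gold ≈ 22.32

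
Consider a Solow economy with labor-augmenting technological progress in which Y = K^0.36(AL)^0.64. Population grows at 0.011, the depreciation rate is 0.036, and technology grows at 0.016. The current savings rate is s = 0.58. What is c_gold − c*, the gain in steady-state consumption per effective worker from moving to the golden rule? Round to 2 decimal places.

Break-even investment rate: n + g + δ = 0.011 + 0.016 + 0.036 = 0.063.
Current steady state (s = 0.58): k* = (0.58/0.063)^(1/0.64) ≈ 32.0912, y* = 32.0912^0.36 ≈ 3.4858, c* = (1−0.58)·3.4858 ≈ 1.4640.
Golden rule sets MPK = n+g+δ: 0.36·k^(0.36−1) = 0.063, so k_gold = (0.36/0.063)^(1/0.64) ≈ 15.2319.
y_gold = 15.2319^0.36 ≈ 2.6656, c_gold = y_gold − 0.063·k_gold ≈ 1.7060.
Gain: Δc = 1.7060 − 1.4640 ≈ 0.2419.

Δc ≈ 0.24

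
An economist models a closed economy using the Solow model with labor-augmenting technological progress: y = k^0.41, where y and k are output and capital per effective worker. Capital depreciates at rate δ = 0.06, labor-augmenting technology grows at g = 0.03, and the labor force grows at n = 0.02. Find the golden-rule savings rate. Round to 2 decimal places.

Break-even investment rate: n + g + δ = 0.02 + 0.03 + 0.06 = 0.11.
At the golden rule MPK = n+g+δ, and in any Cobb-Douglas steady state s = (n+g+δ)·k/y = MPK·k/y = capital's share 0.41.

s_gold = 0.41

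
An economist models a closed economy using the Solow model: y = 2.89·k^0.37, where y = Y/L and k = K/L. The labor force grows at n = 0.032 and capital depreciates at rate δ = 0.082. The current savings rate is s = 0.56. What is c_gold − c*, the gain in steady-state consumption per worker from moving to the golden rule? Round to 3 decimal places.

Δc ≈ 0.740

n + δ = 0.032 + 0.082 = 0.114.
Current steady state (s = 0.56): k* = (0.56·2.89/0.114)^(1/0.63) ≈ 67.4309, y* = 2.89·67.4309^0.37 ≈ 13.7270, c* = (1−0.56)·13.7270 ≈ 6.0399.
Setting f'(k) = n+δ gives 0.37·2.89·k^(0.37−1) = 0.114, hence k_gold = (0.37·2.89/0.114)^(1/0.63) ≈ 34.9274.
y_gold = 2.89·34.9274^0.37 ≈ 10.7614, c_gold = y_gold − 0.114·k_gold ≈ 6.7797.
Gain: Δc = 6.7797 − 6.0399 ≈ 0.7398.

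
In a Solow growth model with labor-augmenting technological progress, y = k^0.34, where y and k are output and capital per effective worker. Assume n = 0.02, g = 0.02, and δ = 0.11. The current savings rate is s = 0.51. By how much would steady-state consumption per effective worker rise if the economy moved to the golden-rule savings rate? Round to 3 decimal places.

n + g + δ = 0.02 + 0.02 + 0.11 = 0.15.
Current steady state (s = 0.51): k* = (0.51/0.15)^(1/0.66) ≈ 6.3866, y* = 6.3866^0.34 ≈ 1.8784, c* = (1−0.51)·1.8784 ≈ 0.9204.
Golden rule sets MPK = n+g+δ: 0.34·k^(0.34−1) = 0.15, so k_gold = (0.34/0.15)^(1/0.66) ≈ 3.4551.
y_gold = 3.4551^0.34 ≈ 1.5243, c_gold = y_gold − 0.15·k_gold ≈ 1.0061.
Gain: Δc = 1.0061 − 0.9204 ≈ 0.0856.

Δc ≈ 0.086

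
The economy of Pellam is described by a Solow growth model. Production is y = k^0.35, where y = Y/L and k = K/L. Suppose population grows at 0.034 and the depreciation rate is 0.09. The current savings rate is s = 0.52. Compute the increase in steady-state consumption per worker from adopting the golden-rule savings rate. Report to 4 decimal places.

Break-even investment rate: n + δ = 0.034 + 0.09 = 0.124.
Current steady state (s = 0.52): k* = (0.52/0.124)^(1/0.65) ≈ 9.0744, y* = 9.0744^0.35 ≈ 2.1639, c* = (1−0.52)·2.1639 ≈ 1.0387.
Setting f'(k) = n+δ gives 0.35·k^(0.35−1) = 0.124, hence k_gold = (0.35/0.124)^(1/0.65) ≈ 4.9352.
y_gold = 4.9352^0.35 ≈ 1.7485, c_gold = y_gold − 0.124·k_gold ≈ 1.1365.
Gain: Δc = 1.1365 − 1.0387 ≈ 0.0978.

Δc ≈ 0.0978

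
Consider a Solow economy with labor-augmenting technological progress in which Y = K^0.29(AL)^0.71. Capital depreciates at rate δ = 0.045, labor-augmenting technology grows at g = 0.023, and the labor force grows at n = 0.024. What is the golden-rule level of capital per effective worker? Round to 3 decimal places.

k_gold ≈ 5.038

The effective depreciation rate is n + g + δ = 0.024 + 0.023 + 0.045 = 0.092.
At the golden rule the marginal product of capital equals n+g+δ: 0.29·k^(0.29−1) = 0.092. Solving, k_gold = (0.29/0.092)^(1/0.71) ≈ 5.0381.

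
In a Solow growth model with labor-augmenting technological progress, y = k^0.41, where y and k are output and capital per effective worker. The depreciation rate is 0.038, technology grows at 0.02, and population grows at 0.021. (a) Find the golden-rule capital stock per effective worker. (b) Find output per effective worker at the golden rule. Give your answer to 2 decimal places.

(a) k_gold ≈ 16.30; (b) y_gold ≈ 3.14

n + g + δ = 0.021 + 0.02 + 0.038 = 0.079.
Setting f'(k) = n+g+δ gives 0.41·k^(0.41−1) = 0.079, hence k_gold = (0.41/0.079)^(1/0.59) ≈ 16.2978.
y_gold = 16.2978^0.41 ≈ 3.1403.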